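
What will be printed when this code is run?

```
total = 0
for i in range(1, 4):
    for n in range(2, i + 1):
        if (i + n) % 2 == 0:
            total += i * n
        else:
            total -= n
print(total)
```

11

i=2,n=2: even sum, total = 0+4 = 4
i=3,n=2: odd sum, total = 4-2 = 2
i=3,n=3: even sum, total = 2+9 = 11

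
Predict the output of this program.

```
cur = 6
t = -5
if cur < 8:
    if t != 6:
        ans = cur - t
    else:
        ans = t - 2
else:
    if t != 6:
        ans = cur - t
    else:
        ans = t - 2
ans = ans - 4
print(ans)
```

7

cur=6, t=-5
cur < 8 is True; t != 6 is True
→ ans = cur - t = 11
ans = 11-4 = 7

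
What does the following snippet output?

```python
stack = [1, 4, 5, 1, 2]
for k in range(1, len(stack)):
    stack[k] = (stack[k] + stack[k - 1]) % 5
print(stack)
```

[1, 0, 0, 1, 3]

k=1: stack[1] = (4+1)%5 = 0 → [1, 0, 5, 1, 2]
k=2: stack[2] = (5+0)%5 = 0 → [1, 0, 0, 1, 2]
k=3: stack[3] = (1+0)%5 = 1 → [1, 0, 0, 1, 2]
k=4: stack[4] = (2+1)%5 = 3 → [1, 0, 0, 1, 3]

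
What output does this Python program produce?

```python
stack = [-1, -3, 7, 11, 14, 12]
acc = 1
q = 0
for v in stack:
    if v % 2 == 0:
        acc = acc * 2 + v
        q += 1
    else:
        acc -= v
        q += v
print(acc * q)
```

v=-1: not even, acc = 1-(-1) = 2; q=-1
v=-3: not even, acc = 2-(-3) = 5; q=-4
v=7: not even, acc = 5-7 = -2; q=3
v=11: not even, acc = (-2)-11 = -13; q=14
v=14: even, acc = (-13)*2+14 = -12; q=15
v=12: even, acc = (-12)*2+12 = -12; q=16
acc*q = (-12)*16 = -192

-192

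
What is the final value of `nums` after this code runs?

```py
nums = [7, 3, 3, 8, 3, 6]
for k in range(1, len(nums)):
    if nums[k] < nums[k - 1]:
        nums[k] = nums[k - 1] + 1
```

k=1: 3<7, nums[1] = 7+1 = 8 → [7, 8, 3, 8, 3, 6]
k=2: 3<8, nums[2] = 8+1 = 9 → [7, 8, 9, 8, 3, 6]
k=3: 8<9, nums[3] = 9+1 = 10 → [7, 8, 9, 10, 3, 6]
k=4: 3<10, nums[4] = 10+1 = 11 → [7, 8, 9, 10, 11, 6]
k=5: 6<11, nums[5] = 11+1 = 12 → [7, 8, 9, 10, 11, 12]

[7, 8, 9, 10, 11, 12]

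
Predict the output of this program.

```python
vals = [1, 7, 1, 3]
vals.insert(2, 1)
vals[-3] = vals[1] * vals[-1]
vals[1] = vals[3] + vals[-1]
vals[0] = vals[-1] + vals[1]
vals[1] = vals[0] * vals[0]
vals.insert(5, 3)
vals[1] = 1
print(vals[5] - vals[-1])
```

0

insert 1 at 2 → [1, 7, 1, 1, 3]
vals[-3] = vals[1]*vals[-1] = 7*3 = 21 → [1, 7, 21, 1, 3]
vals[1] = vals[3]+vals[-1] = 1+3 = 4 → [1, 4, 21, 1, 3]
vals[0] = vals[-1]+vals[1] = 3+4 = 7 → [7, 4, 21, 1, 3]
vals[1] = vals[0]*vals[0] = 7*7 = 49 → [7, 49, 21, 1, 3]
insert 3 at 5 → [7, 49, 21, 1, 3, 3]
vals[1] = 1 → [7, 1, 21, 1, 3, 3]
vals[5]-vals[-1] = 3-3 = 0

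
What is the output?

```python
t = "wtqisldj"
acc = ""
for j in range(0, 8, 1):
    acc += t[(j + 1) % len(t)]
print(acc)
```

j=0: add t[1]='t' → 't'
j=1: add t[2]='q' → 'tq'
j=2: add t[3]='i' → 'tqi'
j=3: add t[4]='s' → 'tqis'
j=4: add t[5]='l' → 'tqisl'
j=5: add t[6]='d' → 'tqisld'
j=6: add t[7]='j' → 'tqisldj'
j=7: add t[0]='w' → 'tqisldjw'

tqisldjw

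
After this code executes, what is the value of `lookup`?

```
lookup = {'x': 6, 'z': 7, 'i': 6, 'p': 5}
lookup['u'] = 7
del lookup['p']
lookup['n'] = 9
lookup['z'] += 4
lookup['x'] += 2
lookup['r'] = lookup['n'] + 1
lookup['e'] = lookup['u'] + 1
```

{'x': 8, 'z': 11, 'i': 6, 'u': 7, 'n': 9, 'r': 10, 'e': 8}

lookup['u'] = 7 → {'x': 6, 'z': 7, 'i': 6, 'p': 5, 'u': 7}
del 'p' → {'x': 6, 'z': 7, 'i': 6, 'u': 7}
lookup['n'] = 9 → {'x': 6, 'z': 7, 'i': 6, 'u': 7, 'n': 9}
lookup['z'] = 7+4 = 11 → {'x': 6, 'z': 11, 'i': 6, 'u': 7, 'n': 9}
lookup['x'] = 6+2 = 8 → {'x': 8, 'z': 11, 'i': 6, 'u': 7, 'n': 9}
lookup['r'] = lookup['n']+1 = 10 → {'x': 8, 'z': 11, 'i': 6, 'u': 7, 'n': 9, 'r': 10}
lookup['e'] = lookup['u']+1 = 8 → {'x': 8, 'z': 11, 'i': 6, 'u': 7, 'n': 9, 'r': 10, 'e': 8}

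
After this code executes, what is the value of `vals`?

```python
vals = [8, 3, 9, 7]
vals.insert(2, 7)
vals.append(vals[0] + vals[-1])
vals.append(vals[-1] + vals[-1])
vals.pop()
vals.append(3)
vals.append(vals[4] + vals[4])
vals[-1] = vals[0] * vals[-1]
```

[8, 3, 7, 9, 7, 15, 3, 112]

insert 7 at 2 → [8, 3, 7, 9, 7]
append vals[0]+vals[-1] = 8+7 = 15 → [8, 3, 7, 9, 7, 15]
append vals[-1]+vals[-1] = 15+15 = 30 → [8, 3, 7, 9, 7, 15, 30]
pop() removes 30 → [8, 3, 7, 9, 7, 15]
append 3 → [8, 3, 7, 9, 7, 15, 3]
append vals[4]+vals[4] = 7+7 = 14 → [8, 3, 7, 9, 7, 15, 3, 14]
vals[-1] = vals[0]*vals[-1] = 8*14 = 112 → [8, 3, 7, 9, 7, 15, 3, 112]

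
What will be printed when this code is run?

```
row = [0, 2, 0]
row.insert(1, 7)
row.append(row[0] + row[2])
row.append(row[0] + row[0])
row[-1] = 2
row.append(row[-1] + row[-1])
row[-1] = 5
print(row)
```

insert 7 at 1 → [0, 7, 2, 0]
append row[0]+row[2] = 0+2 = 2 → [0, 7, 2, 0, 2]
append row[0]+row[0] = 0+0 = 0 → [0, 7, 2, 0, 2, 0]
row[-1] = 2 → [0, 7, 2, 0, 2, 2]
append row[-1]+row[-1] = 2+2 = 4 → [0, 7, 2, 0, 2, 2, 4]
row[-1] = 5 → [0, 7, 2, 0, 2, 2, 5]

[0, 7, 2, 0, 2, 2, 5]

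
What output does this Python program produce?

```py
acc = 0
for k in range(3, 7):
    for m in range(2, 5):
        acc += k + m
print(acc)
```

k=3,m=2: acc = 0+5 = 5
k=3,m=3: acc = 5+6 = 11
k=3,m=4: acc = 11+7 = 18
k=4,m=2: acc = 18+6 = 24
k=4,m=3: acc = 24+7 = 31
k=4,m=4: acc = 31+8 = 39
k=5,m=2: acc = 39+7 = 46
k=5,m=3: acc = 46+8 = 54
k=5,m=4: acc = 54+9 = 63
k=6,m=2: acc = 63+8 = 71
k=6,m=3: acc = 71+9 = 80
k=6,m=4: acc = 80+10 = 90

90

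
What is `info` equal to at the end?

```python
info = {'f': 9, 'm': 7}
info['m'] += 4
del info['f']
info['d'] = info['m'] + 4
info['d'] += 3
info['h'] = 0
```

{'m': 11, 'd': 18, 'h': 0}

info['m'] = 7+4 = 11 → {'f': 9, 'm': 11}
del 'f' → {'m': 11}
info['d'] = info['m']+4 = 15 → {'m': 11, 'd': 15}
info['d'] = 15+3 = 18 → {'m': 11, 'd': 18}
info['h'] = 0 → {'m': 11, 'd': 18, 'h': 0}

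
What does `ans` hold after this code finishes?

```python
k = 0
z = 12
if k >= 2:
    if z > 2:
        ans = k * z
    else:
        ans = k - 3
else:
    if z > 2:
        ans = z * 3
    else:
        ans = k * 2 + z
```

36

k=0, z=12
k >= 2 is False; z > 2 is True
→ ans = z * 3 = 36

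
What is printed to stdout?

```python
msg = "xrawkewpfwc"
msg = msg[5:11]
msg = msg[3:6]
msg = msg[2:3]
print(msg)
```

c

slice [5:11] → 'ewpfwc'
slice [3:6] → 'fwc'
slice [2:3] → 'c'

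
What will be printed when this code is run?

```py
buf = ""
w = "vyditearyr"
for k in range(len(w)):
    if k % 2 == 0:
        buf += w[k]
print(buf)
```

vdtay

k=0: add 'v' → 'v'
k=1: skip
k=2: add 'd' → 'vd'
k=3: skip
k=4: add 't' → 'vdt'
k=5: skip
k=6: add 'a' → 'vdta'
k=7: skip
k=8: add 'y' → 'vdtay'
k=9: skip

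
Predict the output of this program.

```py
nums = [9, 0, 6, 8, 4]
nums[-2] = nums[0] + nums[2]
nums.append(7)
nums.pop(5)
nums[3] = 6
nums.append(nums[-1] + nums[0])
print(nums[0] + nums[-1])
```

22

nums[-2] = nums[0]+nums[2] = 9+6 = 15 → [9, 0, 6, 15, 4]
append 7 → [9, 0, 6, 15, 4, 7]
pop(5) removes 7 → [9, 0, 6, 15, 4]
nums[3] = 6 → [9, 0, 6, 6, 4]
append nums[-1]+nums[0] = 4+9 = 13 → [9, 0, 6, 6, 4, 13]
nums[0]+nums[-1] = 9+13 = 22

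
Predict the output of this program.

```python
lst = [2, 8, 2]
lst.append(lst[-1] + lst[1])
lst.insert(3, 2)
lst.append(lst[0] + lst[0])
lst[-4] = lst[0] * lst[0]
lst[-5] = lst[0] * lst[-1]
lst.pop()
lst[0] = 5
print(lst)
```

[5, 8, 4, 2, 10]

append lst[-1]+lst[1] = 2+8 = 10 → [2, 8, 2, 10]
insert 2 at 3 → [2, 8, 2, 2, 10]
append lst[0]+lst[0] = 2+2 = 4 → [2, 8, 2, 2, 10, 4]
lst[-4] = lst[0]*lst[0] = 2*2 = 4 → [2, 8, 4, 2, 10, 4]
lst[-5] = lst[0]*lst[-1] = 2*4 = 8 → [2, 8, 4, 2, 10, 4]
pop() removes 4 → [2, 8, 4, 2, 10]
lst[0] = 5 → [5, 8, 4, 2, 10]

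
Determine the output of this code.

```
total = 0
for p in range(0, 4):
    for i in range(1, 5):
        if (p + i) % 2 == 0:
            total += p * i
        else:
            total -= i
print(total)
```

p=0,i=1: odd sum, total = 0-1 = -1
p=0,i=2: even sum, total = (-1)+0 = -1
p=0,i=3: odd sum, total = (-1)-3 = -4
p=0,i=4: even sum, total = (-4)+0 = -4
p=1,i=1: even sum, total = (-4)+1 = -3
p=1,i=2: odd sum, total = (-3)-2 = -5
p=1,i=3: even sum, total = (-5)+3 = -2
p=1,i=4: odd sum, total = (-2)-4 = -6
p=2,i=1: odd sum, total = (-6)-1 = -7
p=2,i=2: even sum, total = (-7)+4 = -3
p=2,i=3: odd sum, total = (-3)-3 = -6
p=2,i=4: even sum, total = (-6)+8 = 2
p=3,i=1: even sum, total = 2+3 = 5
p=3,i=2: odd sum, total = 5-2 = 3
p=3,i=3: even sum, total = 3+9 = 12
p=3,i=4: odd sum, total = 12-4 = 8

8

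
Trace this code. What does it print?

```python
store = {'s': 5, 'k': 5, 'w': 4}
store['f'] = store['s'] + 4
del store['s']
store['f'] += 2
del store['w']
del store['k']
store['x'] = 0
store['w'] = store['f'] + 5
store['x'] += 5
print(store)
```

store['f'] = store['s']+4 = 9 → {'s': 5, 'k': 5, 'w': 4, 'f': 9}
del 's' → {'k': 5, 'w': 4, 'f': 9}
store['f'] = 9+2 = 11 → {'k': 5, 'w': 4, 'f': 11}
del 'w' → {'k': 5, 'f': 11}
del 'k' → {'f': 11}
store['x'] = 0 → {'f': 11, 'x': 0}
store['w'] = store['f']+5 = 16 → {'f': 11, 'x': 0, 'w': 16}
store['x'] = 0+5 = 5 → {'f': 11, 'x': 5, 'w': 16}

{'f': 11, 'x': 5, 'w': 16}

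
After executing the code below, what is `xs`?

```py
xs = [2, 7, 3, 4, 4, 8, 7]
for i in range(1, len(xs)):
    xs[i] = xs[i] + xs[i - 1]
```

i=1: xs[1] = 7+2 = 9 → [2, 9, 3, 4, 4, 8, 7]
i=2: xs[2] = 3+9 = 12 → [2, 9, 12, 4, 4, 8, 7]
i=3: xs[3] = 4+12 = 16 → [2, 9, 12, 16, 4, 8, 7]
i=4: xs[4] = 4+16 = 20 → [2, 9, 12, 16, 20, 8, 7]
i=5: xs[5] = 8+20 = 28 → [2, 9, 12, 16, 20, 28, 7]
i=6: xs[6] = 7+28 = 35 → [2, 9, 12, 16, 20, 28, 35]

[2, 9, 12, 16, 20, 28, 35]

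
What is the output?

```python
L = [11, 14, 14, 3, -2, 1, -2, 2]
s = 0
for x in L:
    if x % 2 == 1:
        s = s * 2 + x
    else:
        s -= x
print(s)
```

x=11: odd, s = 0*2+11 = 11
x=14: not odd, s = 11-14 = -3
x=14: not odd, s = (-3)-14 = -17
x=3: odd, s = (-17)*2+3 = -31
x=-2: not odd, s = (-31)-(-2) = -29
x=1: odd, s = (-29)*2+1 = -57
x=-2: not odd, s = (-57)-(-2) = -55
x=2: not odd, s = (-55)-2 = -57

-57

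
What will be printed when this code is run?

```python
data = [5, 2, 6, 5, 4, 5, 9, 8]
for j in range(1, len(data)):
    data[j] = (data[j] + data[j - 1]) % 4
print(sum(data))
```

16

j=1: data[1] = (2+5)%4 = 3 → [5, 3, 6, 5, 4, 5, 9, 8]
j=2: data[2] = (6+3)%4 = 1 → [5, 3, 1, 5, 4, 5, 9, 8]
j=3: data[3] = (5+1)%4 = 2 → [5, 3, 1, 2, 4, 5, 9, 8]
j=4: data[4] = (4+2)%4 = 2 → [5, 3, 1, 2, 2, 5, 9, 8]
j=5: data[5] = (5+2)%4 = 3 → [5, 3, 1, 2, 2, 3, 9, 8]
j=6: data[6] = (9+3)%4 = 0 → [5, 3, 1, 2, 2, 3, 0, 8]
j=7: data[7] = (8+0)%4 = 0 → [5, 3, 1, 2, 2, 3, 0, 0]
sum = 16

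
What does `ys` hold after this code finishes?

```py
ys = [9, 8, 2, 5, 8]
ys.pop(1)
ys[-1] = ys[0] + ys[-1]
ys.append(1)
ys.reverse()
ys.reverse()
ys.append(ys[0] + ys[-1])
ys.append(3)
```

[9, 2, 5, 17, 1, 10, 3]

pop(1) removes 8 → [9, 2, 5, 8]
ys[-1] = ys[0]+ys[-1] = 9+8 = 17 → [9, 2, 5, 17]
append 1 → [9, 2, 5, 17, 1]
reverse → [1, 17, 5, 2, 9]
reverse → [9, 2, 5, 17, 1]
append ys[0]+ys[-1] = 9+1 = 10 → [9, 2, 5, 17, 1, 10]
append 3 → [9, 2, 5, 17, 1, 10, 3]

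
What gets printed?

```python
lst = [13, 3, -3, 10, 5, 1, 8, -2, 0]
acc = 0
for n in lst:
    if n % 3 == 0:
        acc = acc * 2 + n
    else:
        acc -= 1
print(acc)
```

n=13: not %3==0, acc = 0-1 = -1
n=3: %3==0, acc = (-1)*2+3 = 1
n=-3: %3==0, acc = 1*2+(-3) = -1
n=10: not %3==0, acc = (-1)-1 = -2
n=5: not %3==0, acc = (-2)-1 = -3
n=1: not %3==0, acc = (-3)-1 = -4
n=8: not %3==0, acc = (-4)-1 = -5
n=-2: not %3==0, acc = (-5)-1 = -6
n=0: %3==0, acc = (-6)*2+0 = -12

-12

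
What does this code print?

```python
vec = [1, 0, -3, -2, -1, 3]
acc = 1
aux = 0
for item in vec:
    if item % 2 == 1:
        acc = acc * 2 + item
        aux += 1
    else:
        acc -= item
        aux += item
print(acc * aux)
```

item=1: odd, acc = 1*2+1 = 3; aux=1
item=0: not odd, acc = 3-0 = 3; aux=1
item=-3: odd, acc = 3*2+(-3) = 3; aux=2
item=-2: not odd, acc = 3-(-2) = 5; aux=0
item=-1: odd, acc = 5*2+(-1) = 9; aux=1
item=3: odd, acc = 9*2+3 = 21; aux=2
acc*aux = 21*2 = 42

42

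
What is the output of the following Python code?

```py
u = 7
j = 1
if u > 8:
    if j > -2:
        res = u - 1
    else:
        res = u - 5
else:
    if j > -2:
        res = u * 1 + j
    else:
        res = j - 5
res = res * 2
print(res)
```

16

u=7, j=1
u > 8 is False; j > -2 is True
→ res = u * 1 + j = 8
res = 8*2 = 16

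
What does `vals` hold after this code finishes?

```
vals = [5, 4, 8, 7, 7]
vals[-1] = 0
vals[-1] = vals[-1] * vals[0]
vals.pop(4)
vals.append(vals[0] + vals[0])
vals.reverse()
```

[10, 7, 8, 4, 5]

vals[-1] = 0 → [5, 4, 8, 7, 0]
vals[-1] = vals[-1]*vals[0] = 0*5 = 0 → [5, 4, 8, 7, 0]
pop(4) removes 0 → [5, 4, 8, 7]
append vals[0]+vals[0] = 5+5 = 10 → [5, 4, 8, 7, 10]
reverse → [10, 7, 8, 4, 5]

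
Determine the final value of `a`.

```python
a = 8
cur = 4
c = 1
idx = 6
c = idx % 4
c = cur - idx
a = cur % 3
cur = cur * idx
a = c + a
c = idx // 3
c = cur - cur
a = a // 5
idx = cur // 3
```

c = 6%4 = 2
c = 4-6 = -2
a = 4%3 = 1
cur = 4*6 = 24
a = (-2)+1 = -1
c = 6//3 = 2
c = 24-24 = 0
a = (-1)//5 = -1
idx = 24//3 = 8

-1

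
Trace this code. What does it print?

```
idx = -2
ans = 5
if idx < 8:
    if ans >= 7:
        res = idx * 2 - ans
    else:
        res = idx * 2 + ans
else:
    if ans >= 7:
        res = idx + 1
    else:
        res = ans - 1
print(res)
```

1

idx=-2, ans=5
idx < 8 is True; ans >= 7 is False
→ res = idx * 2 + ans = 1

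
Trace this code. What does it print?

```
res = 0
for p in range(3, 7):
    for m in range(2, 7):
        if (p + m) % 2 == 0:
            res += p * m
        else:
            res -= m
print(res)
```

144

p=3,m=2: odd sum, res = 0-2 = -2
p=3,m=3: even sum, res = (-2)+9 = 7
p=3,m=4: odd sum, res = 7-4 = 3
p=3,m=5: even sum, res = 3+15 = 18
p=3,m=6: odd sum, res = 18-6 = 12
p=4,m=2: even sum, res = 12+8 = 20
p=4,m=3: odd sum, res = 20-3 = 17
p=4,m=4: even sum, res = 17+16 = 33
p=4,m=5: odd sum, res = 33-5 = 28
p=4,m=6: even sum, res = 28+24 = 52
p=5,m=2: odd sum, res = 52-2 = 50
p=5,m=3: even sum, res = 50+15 = 65
p=5,m=4: odd sum, res = 65-4 = 61
p=5,m=5: even sum, res = 61+25 = 86
p=5,m=6: odd sum, res = 86-6 = 80
p=6,m=2: even sum, res = 80+12 = 92
p=6,m=3: odd sum, res = 92-3 = 89
p=6,m=4: even sum, res = 89+24 = 113
p=6,m=5: odd sum, res = 113-5 = 108
p=6,m=6: even sum, res = 108+36 = 144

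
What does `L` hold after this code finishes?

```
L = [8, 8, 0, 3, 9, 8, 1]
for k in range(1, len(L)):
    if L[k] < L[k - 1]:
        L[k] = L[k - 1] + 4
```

k=1: 8>=8, unchanged → [8, 8, 0, 3, 9, 8, 1]
k=2: 0<8, L[2] = 8+4 = 12 → [8, 8, 12, 3, 9, 8, 1]
k=3: 3<12, L[3] = 12+4 = 16 → [8, 8, 12, 16, 9, 8, 1]
k=4: 9<16, L[4] = 16+4 = 20 → [8, 8, 12, 16, 20, 8, 1]
k=5: 8<20, L[5] = 20+4 = 24 → [8, 8, 12, 16, 20, 24, 1]
k=6: 1<24, L[6] = 24+4 = 28 → [8, 8, 12, 16, 20, 24, 28]

[8, 8, 12, 16, 20, 24, 28]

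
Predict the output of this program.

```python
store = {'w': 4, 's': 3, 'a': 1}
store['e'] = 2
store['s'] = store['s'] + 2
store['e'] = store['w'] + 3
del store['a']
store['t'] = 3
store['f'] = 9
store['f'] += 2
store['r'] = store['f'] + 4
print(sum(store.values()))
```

store['e'] = 2 → {'w': 4, 's': 3, 'a': 1, 'e': 2}
store['s'] = store['s']+2 = 5 → {'w': 4, 's': 5, 'a': 1, 'e': 2}
store['e'] = store['w']+3 = 7 → {'w': 4, 's': 5, 'a': 1, 'e': 7}
del 'a' → {'w': 4, 's': 5, 'e': 7}
store['t'] = 3 → {'w': 4, 's': 5, 'e': 7, 't': 3}
store['f'] = 9 → {'w': 4, 's': 5, 'e': 7, 't': 3, 'f': 9}
store['f'] = 9+2 = 11 → {'w': 4, 's': 5, 'e': 7, 't': 3, 'f': 11}
store['r'] = store['f']+4 = 15 → {'w': 4, 's': 5, 'e': 7, 't': 3, 'f': 11, 'r': 15}
sum of values = 45

45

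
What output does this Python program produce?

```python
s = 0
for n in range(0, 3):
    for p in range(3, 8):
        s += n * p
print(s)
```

75

n=0,p=3: s = 0+0 = 0
n=0,p=4: s = 0+0 = 0
n=0,p=5: s = 0+0 = 0
n=0,p=6: s = 0+0 = 0
n=0,p=7: s = 0+0 = 0
n=1,p=3: s = 0+3 = 3
n=1,p=4: s = 3+4 = 7
n=1,p=5: s = 7+5 = 12
n=1,p=6: s = 12+6 = 18
n=1,p=7: s = 18+7 = 25
n=2,p=3: s = 25+6 = 31
n=2,p=4: s = 31+8 = 39
n=2,p=5: s = 39+10 = 49
n=2,p=6: s = 49+12 = 61
n=2,p=7: s = 61+14 = 75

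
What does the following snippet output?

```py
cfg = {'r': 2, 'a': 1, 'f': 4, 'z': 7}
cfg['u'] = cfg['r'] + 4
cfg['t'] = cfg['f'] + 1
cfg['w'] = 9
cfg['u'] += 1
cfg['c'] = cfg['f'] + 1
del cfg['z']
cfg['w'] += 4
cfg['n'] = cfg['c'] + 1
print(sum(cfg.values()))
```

cfg['u'] = cfg['r']+4 = 6 → {'r': 2, 'a': 1, 'f': 4, 'z': 7, 'u': 6}
cfg['t'] = cfg['f']+1 = 5 → {'r': 2, 'a': 1, 'f': 4, 'z': 7, 'u': 6, 't': 5}
cfg['w'] = 9 → {'r': 2, 'a': 1, 'f': 4, 'z': 7, 'u': 6, 't': 5, 'w': 9}
cfg['u'] = 6+1 = 7 → {'r': 2, 'a': 1, 'f': 4, 'z': 7, 'u': 7, 't': 5, 'w': 9}
cfg['c'] = cfg['f']+1 = 5 → {'r': 2, 'a': 1, 'f': 4, 'z': 7, 'u': 7, 't': 5, 'w': 9, 'c': 5}
del 'z' → {'r': 2, 'a': 1, 'f': 4, 'u': 7, 't': 5, 'w': 9, 'c': 5}
cfg['w'] = 9+4 = 13 → {'r': 2, 'a': 1, 'f': 4, 'u': 7, 't': 5, 'w': 13, 'c': 5}
cfg['n'] = cfg['c']+1 = 6 → {'r': 2, 'a': 1, 'f': 4, 'u': 7, 't': 5, 'w': 13, 'c': 5, 'n': 6}
sum of values = 43

43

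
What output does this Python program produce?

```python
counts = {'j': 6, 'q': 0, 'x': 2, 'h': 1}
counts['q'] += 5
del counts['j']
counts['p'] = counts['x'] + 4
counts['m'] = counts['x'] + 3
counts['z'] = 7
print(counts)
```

{'q': 5, 'x': 2, 'h': 1, 'p': 6, 'm': 5, 'z': 7}

counts['q'] = 0+5 = 5 → {'j': 6, 'q': 5, 'x': 2, 'h': 1}
del 'j' → {'q': 5, 'x': 2, 'h': 1}
counts['p'] = counts['x']+4 = 6 → {'q': 5, 'x': 2, 'h': 1, 'p': 6}
counts['m'] = counts['x']+3 = 5 → {'q': 5, 'x': 2, 'h': 1, 'p': 6, 'm': 5}
counts['z'] = 7 → {'q': 5, 'x': 2, 'h': 1, 'p': 6, 'm': 5, 'z': 7}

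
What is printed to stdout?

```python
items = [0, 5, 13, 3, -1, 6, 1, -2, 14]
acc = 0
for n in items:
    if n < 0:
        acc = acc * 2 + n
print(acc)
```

-4

n=0: not <0
n=5: not <0
n=13: not <0
n=3: not <0
n=-1: <0, acc = 0*2+(-1) = -1
n=6: not <0
n=1: not <0
n=-2: <0, acc = (-1)*2+(-2) = -4
n=14: not <0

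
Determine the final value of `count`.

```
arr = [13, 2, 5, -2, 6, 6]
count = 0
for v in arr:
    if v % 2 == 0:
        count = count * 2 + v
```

26

v=13: not even
v=2: even, count = 0*2+2 = 2
v=5: not even
v=-2: even, count = 2*2+(-2) = 2
v=6: even, count = 2*2+6 = 10
v=6: even, count = 10*2+6 = 26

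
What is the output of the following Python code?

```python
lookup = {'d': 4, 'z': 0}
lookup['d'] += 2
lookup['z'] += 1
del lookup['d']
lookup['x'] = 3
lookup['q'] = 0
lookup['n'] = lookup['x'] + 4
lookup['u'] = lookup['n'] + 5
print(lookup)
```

lookup['d'] = 4+2 = 6 → {'d': 6, 'z': 0}
lookup['z'] = 0+1 = 1 → {'d': 6, 'z': 1}
del 'd' → {'z': 1}
lookup['x'] = 3 → {'z': 1, 'x': 3}
lookup['q'] = 0 → {'z': 1, 'x': 3, 'q': 0}
lookup['n'] = lookup['x']+4 = 7 → {'z': 1, 'x': 3, 'q': 0, 'n': 7}
lookup['u'] = lookup['n']+5 = 12 → {'z': 1, 'x': 3, 'q': 0, 'n': 7, 'u': 12}

{'z': 1, 'x': 3, 'q': 0, 'n': 7, 'u': 12}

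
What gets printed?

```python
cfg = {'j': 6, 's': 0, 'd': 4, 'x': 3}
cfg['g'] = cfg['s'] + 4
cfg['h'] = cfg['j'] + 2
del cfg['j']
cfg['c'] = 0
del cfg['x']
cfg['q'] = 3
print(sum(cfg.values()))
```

19

cfg['g'] = cfg['s']+4 = 4 → {'j': 6, 's': 0, 'd': 4, 'x': 3, 'g': 4}
cfg['h'] = cfg['j']+2 = 8 → {'j': 6, 's': 0, 'd': 4, 'x': 3, 'g': 4, 'h': 8}
del 'j' → {'s': 0, 'd': 4, 'x': 3, 'g': 4, 'h': 8}
cfg['c'] = 0 → {'s': 0, 'd': 4, 'x': 3, 'g': 4, 'h': 8, 'c': 0}
del 'x' → {'s': 0, 'd': 4, 'g': 4, 'h': 8, 'c': 0}
cfg['q'] = 3 → {'s': 0, 'd': 4, 'g': 4, 'h': 8, 'c': 0, 'q': 3}
sum of values = 19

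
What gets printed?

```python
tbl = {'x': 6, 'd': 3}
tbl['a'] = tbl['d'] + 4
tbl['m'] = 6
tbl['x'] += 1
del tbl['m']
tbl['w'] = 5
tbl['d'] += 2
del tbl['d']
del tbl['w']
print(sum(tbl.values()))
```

tbl['a'] = tbl['d']+4 = 7 → {'x': 6, 'd': 3, 'a': 7}
tbl['m'] = 6 → {'x': 6, 'd': 3, 'a': 7, 'm': 6}
tbl['x'] = 6+1 = 7 → {'x': 7, 'd': 3, 'a': 7, 'm': 6}
del 'm' → {'x': 7, 'd': 3, 'a': 7}
tbl['w'] = 5 → {'x': 7, 'd': 3, 'a': 7, 'w': 5}
tbl['d'] = 3+2 = 5 → {'x': 7, 'd': 5, 'a': 7, 'w': 5}
del 'd' → {'x': 7, 'a': 7, 'w': 5}
del 'w' → {'x': 7, 'a': 7}
sum of values = 14

14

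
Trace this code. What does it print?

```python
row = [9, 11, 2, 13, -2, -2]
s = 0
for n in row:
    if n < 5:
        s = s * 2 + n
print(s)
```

n=9: not <5
n=11: not <5
n=2: <5, s = 0*2+2 = 2
n=13: not <5
n=-2: <5, s = 2*2+(-2) = 2
n=-2: <5, s = 2*2+(-2) = 2

2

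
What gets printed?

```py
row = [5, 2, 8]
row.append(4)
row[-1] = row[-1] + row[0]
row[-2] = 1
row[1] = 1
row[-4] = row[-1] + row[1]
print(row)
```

append 4 → [5, 2, 8, 4]
row[-1] = row[-1]+row[0] = 4+5 = 9 → [5, 2, 8, 9]
row[-2] = 1 → [5, 2, 1, 9]
row[1] = 1 → [5, 1, 1, 9]
row[-4] = row[-1]+row[1] = 9+1 = 10 → [10, 1, 1, 9]

[10, 1, 1, 9]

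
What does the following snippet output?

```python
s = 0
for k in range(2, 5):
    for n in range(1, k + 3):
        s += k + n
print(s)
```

93

k=2,n=1: s = 0+3 = 3
k=2,n=2: s = 3+4 = 7
k=2,n=3: s = 7+5 = 12
k=2,n=4: s = 12+6 = 18
k=3,n=1: s = 18+4 = 22
k=3,n=2: s = 22+5 = 27
k=3,n=3: s = 27+6 = 33
k=3,n=4: s = 33+7 = 40
k=3,n=5: s = 40+8 = 48
k=4,n=1: s = 48+5 = 53
k=4,n=2: s = 53+6 = 59
k=4,n=3: s = 59+7 = 66
k=4,n=4: s = 66+8 = 74
k=4,n=5: s = 74+9 = 83
k=4,n=6: s = 83+10 = 93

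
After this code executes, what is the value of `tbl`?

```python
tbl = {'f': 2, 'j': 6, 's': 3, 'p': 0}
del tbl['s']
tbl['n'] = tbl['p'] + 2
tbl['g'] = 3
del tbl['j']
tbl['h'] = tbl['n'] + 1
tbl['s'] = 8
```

{'f': 2, 'p': 0, 'n': 2, 'g': 3, 'h': 3, 's': 8}

del 's' → {'f': 2, 'j': 6, 'p': 0}
tbl['n'] = tbl['p']+2 = 2 → {'f': 2, 'j': 6, 'p': 0, 'n': 2}
tbl['g'] = 3 → {'f': 2, 'j': 6, 'p': 0, 'n': 2, 'g': 3}
del 'j' → {'f': 2, 'p': 0, 'n': 2, 'g': 3}
tbl['h'] = tbl['n']+1 = 3 → {'f': 2, 'p': 0, 'n': 2, 'g': 3, 'h': 3}
tbl['s'] = 8 → {'f': 2, 'p': 0, 'n': 2, 'g': 3, 'h': 3, 's': 8}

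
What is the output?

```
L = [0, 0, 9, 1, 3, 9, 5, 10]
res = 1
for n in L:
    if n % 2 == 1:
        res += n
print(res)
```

n=0: not odd
n=0: not odd
n=9: odd, res = 1+9 = 10
n=1: odd, res = 10+1 = 11
n=3: odd, res = 11+3 = 14
n=9: odd, res = 14+9 = 23
n=5: odd, res = 23+5 = 28
n=10: not odd

28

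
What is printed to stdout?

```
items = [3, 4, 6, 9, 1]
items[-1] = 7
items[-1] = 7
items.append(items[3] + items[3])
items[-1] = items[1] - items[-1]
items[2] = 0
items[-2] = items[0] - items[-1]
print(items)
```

[3, 4, 0, 9, 17, -14]

items[-1] = 7 → [3, 4, 6, 9, 7]
items[-1] = 7 → [3, 4, 6, 9, 7]
append items[3]+items[3] = 9+9 = 18 → [3, 4, 6, 9, 7, 18]
items[-1] = items[1]-items[-1] = 4-18 = -14 → [3, 4, 6, 9, 7, -14]
items[2] = 0 → [3, 4, 0, 9, 7, -14]
items[-2] = items[0]-items[-1] = 3-(-14) = 17 → [3, 4, 0, 9, 17, -14]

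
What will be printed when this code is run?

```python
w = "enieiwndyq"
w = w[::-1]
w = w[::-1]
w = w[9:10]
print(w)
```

reverse → 'qydnwieine'
reverse → 'enieiwndyq'
slice [9:10] → 'q'

q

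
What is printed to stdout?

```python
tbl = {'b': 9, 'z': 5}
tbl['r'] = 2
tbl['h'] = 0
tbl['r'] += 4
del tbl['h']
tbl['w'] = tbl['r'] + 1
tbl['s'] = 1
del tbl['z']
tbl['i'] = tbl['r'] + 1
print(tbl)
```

{'b': 9, 'r': 6, 'w': 7, 's': 1, 'i': 7}

tbl['r'] = 2 → {'b': 9, 'z': 5, 'r': 2}
tbl['h'] = 0 → {'b': 9, 'z': 5, 'r': 2, 'h': 0}
tbl['r'] = 2+4 = 6 → {'b': 9, 'z': 5, 'r': 6, 'h': 0}
del 'h' → {'b': 9, 'z': 5, 'r': 6}
tbl['w'] = tbl['r']+1 = 7 → {'b': 9, 'z': 5, 'r': 6, 'w': 7}
tbl['s'] = 1 → {'b': 9, 'z': 5, 'r': 6, 'w': 7, 's': 1}
del 'z' → {'b': 9, 'r': 6, 'w': 7, 's': 1}
tbl['i'] = tbl['r']+1 = 7 → {'b': 9, 'r': 6, 'w': 7, 's': 1, 'i': 7}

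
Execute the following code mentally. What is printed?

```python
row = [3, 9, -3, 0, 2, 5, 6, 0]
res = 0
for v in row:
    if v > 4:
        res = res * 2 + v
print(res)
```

52

v=3: not >4
v=9: >4, res = 0*2+9 = 9
v=-3: not >4
v=0: not >4
v=2: not >4
v=5: >4, res = 9*2+5 = 23
v=6: >4, res = 23*2+6 = 52
v=0: not >4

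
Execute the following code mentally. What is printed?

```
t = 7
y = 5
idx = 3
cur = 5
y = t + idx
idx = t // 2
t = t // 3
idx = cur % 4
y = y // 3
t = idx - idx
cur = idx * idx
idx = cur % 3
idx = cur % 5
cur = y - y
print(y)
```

3

y = 7+3 = 10
idx = 7//2 = 3
t = 7//3 = 2
idx = 5%4 = 1
y = 10//3 = 3
t = 1-1 = 0
cur = 1*1 = 1
idx = 1%3 = 1
idx = 1%5 = 1
cur = 3-3 = 0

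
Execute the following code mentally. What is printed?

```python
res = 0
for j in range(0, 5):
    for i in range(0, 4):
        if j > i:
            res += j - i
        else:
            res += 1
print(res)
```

j=0,i=0: not 0>0, res = 0+1 = 1
j=0,i=1: not 0>1, res = 1+1 = 2
j=0,i=2: not 0>2, res = 2+1 = 3
j=0,i=3: not 0>3, res = 3+1 = 4
j=1,i=0: 1>0, res = 4+1 = 5
j=1,i=1: not 1>1, res = 5+1 = 6
j=1,i=2: not 1>2, res = 6+1 = 7
j=1,i=3: not 1>3, res = 7+1 = 8
j=2,i=0: 2>0, res = 8+2 = 10
j=2,i=1: 2>1, res = 10+1 = 11
j=2,i=2: not 2>2, res = 11+1 = 12
j=2,i=3: not 2>3, res = 12+1 = 13
j=3,i=0: 3>0, res = 13+3 = 16
j=3,i=1: 3>1, res = 16+2 = 18
j=3,i=2: 3>2, res = 18+1 = 19
j=3,i=3: not 3>3, res = 19+1 = 20
j=4,i=0: 4>0, res = 20+4 = 24
j=4,i=1: 4>1, res = 24+3 = 27
j=4,i=2: 4>2, res = 27+2 = 29
j=4,i=3: 4>3, res = 29+1 = 30

30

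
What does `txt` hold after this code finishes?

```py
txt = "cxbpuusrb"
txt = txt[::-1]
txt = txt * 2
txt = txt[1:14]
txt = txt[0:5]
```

'rsuup'

reverse → 'brsuupbxc'
repeat ×2 → 'brsuupbxcbrsuupbxc'
slice [1:14] → 'rsuupbxcbrsuu'
slice [0:5] → 'rsuup'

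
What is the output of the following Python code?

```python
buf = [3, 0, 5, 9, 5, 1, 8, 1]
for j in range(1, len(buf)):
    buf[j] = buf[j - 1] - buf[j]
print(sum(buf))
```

-91

j=1: buf[1] = 3-0 = 3 → [3, 3, 5, 9, 5, 1, 8, 1]
j=2: buf[2] = 3-5 = -2 → [3, 3, -2, 9, 5, 1, 8, 1]
j=3: buf[3] = (-2)-9 = -11 → [3, 3, -2, -11, 5, 1, 8, 1]
j=4: buf[4] = (-11)-5 = -16 → [3, 3, -2, -11, -16, 1, 8, 1]
j=5: buf[5] = (-16)-1 = -17 → [3, 3, -2, -11, -16, -17, 8, 1]
j=6: buf[6] = (-17)-8 = -25 → [3, 3, -2, -11, -16, -17, -25, 1]
j=7: buf[7] = (-25)-1 = -26 → [3, 3, -2, -11, -16, -17, -25, -26]
sum = -91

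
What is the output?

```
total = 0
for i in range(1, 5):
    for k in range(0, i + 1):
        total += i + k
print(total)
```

i=1,k=0: total = 0+1 = 1
i=1,k=1: total = 1+2 = 3
i=2,k=0: total = 3+2 = 5
i=2,k=1: total = 5+3 = 8
i=2,k=2: total = 8+4 = 12
i=3,k=0: total = 12+3 = 15
i=3,k=1: total = 15+4 = 19
i=3,k=2: total = 19+5 = 24
i=3,k=3: total = 24+6 = 30
i=4,k=0: total = 30+4 = 34
i=4,k=1: total = 34+5 = 39
i=4,k=2: total = 39+6 = 45
i=4,k=3: total = 45+7 = 52
i=4,k=4: total = 52+8 = 60

60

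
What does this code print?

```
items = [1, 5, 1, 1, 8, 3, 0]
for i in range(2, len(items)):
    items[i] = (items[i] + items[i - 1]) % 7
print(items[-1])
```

i=2: items[2] = (1+5)%7 = 6 → [1, 5, 6, 1, 8, 3, 0]
i=3: items[3] = (1+6)%7 = 0 → [1, 5, 6, 0, 8, 3, 0]
i=4: items[4] = (8+0)%7 = 1 → [1, 5, 6, 0, 1, 3, 0]
i=5: items[5] = (3+1)%7 = 4 → [1, 5, 6, 0, 1, 4, 0]
i=6: items[6] = (0+4)%7 = 4 → [1, 5, 6, 0, 1, 4, 4]

4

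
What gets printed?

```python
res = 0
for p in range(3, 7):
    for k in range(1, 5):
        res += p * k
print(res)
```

p=3,k=1: res = 0+3 = 3
p=3,k=2: res = 3+6 = 9
p=3,k=3: res = 9+9 = 18
p=3,k=4: res = 18+12 = 30
p=4,k=1: res = 30+4 = 34
p=4,k=2: res = 34+8 = 42
p=4,k=3: res = 42+12 = 54
p=4,k=4: res = 54+16 = 70
p=5,k=1: res = 70+5 = 75
p=5,k=2: res = 75+10 = 85
p=5,k=3: res = 85+15 = 100
p=5,k=4: res = 100+20 = 120
p=6,k=1: res = 120+6 = 126
p=6,k=2: res = 126+12 = 138
p=6,k=3: res = 138+18 = 156
p=6,k=4: res = 156+24 = 180

180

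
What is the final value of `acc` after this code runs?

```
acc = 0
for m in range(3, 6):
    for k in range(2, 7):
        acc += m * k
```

240

m=3,k=2: acc = 0+6 = 6
m=3,k=3: acc = 6+9 = 15
m=3,k=4: acc = 15+12 = 27
m=3,k=5: acc = 27+15 = 42
m=3,k=6: acc = 42+18 = 60
m=4,k=2: acc = 60+8 = 68
m=4,k=3: acc = 68+12 = 80
m=4,k=4: acc = 80+16 = 96
m=4,k=5: acc = 96+20 = 116
m=4,k=6: acc = 116+24 = 140
m=5,k=2: acc = 140+10 = 150
m=5,k=3: acc = 150+15 = 165
m=5,k=4: acc = 165+20 = 185
m=5,k=5: acc = 185+25 = 210
m=5,k=6: acc = 210+30 = 240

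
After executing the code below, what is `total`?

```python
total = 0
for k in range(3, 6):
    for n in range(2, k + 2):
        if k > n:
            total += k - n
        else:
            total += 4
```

34

k=3,n=2: 3>2, total = 0+1 = 1
k=3,n=3: not 3>3, total = 1+4 = 5
k=3,n=4: not 3>4, total = 5+4 = 9
k=4,n=2: 4>2, total = 9+2 = 11
k=4,n=3: 4>3, total = 11+1 = 12
k=4,n=4: not 4>4, total = 12+4 = 16
k=4,n=5: not 4>5, total = 16+4 = 20
k=5,n=2: 5>2, total = 20+3 = 23
k=5,n=3: 5>3, total = 23+2 = 25
k=5,n=4: 5>4, total = 25+1 = 26
k=5,n=5: not 5>5, total = 26+4 = 30
k=5,n=6: not 5>6, total = 30+4 = 34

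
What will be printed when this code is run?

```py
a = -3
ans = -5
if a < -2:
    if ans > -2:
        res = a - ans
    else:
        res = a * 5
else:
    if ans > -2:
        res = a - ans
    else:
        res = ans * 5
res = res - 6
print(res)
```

a=-3, ans=-5
a < -2 is True; ans > -2 is False
→ res = a * 5 = -15
res = (-15)-6 = -21

-21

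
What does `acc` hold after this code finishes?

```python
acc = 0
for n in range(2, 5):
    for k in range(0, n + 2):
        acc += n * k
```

n=2,k=0: acc = 0+0 = 0
n=2,k=1: acc = 0+2 = 2
n=2,k=2: acc = 2+4 = 6
n=2,k=3: acc = 6+6 = 12
n=3,k=0: acc = 12+0 = 12
n=3,k=1: acc = 12+3 = 15
n=3,k=2: acc = 15+6 = 21
n=3,k=3: acc = 21+9 = 30
n=3,k=4: acc = 30+12 = 42
n=4,k=0: acc = 42+0 = 42
n=4,k=1: acc = 42+4 = 46
n=4,k=2: acc = 46+8 = 54
n=4,k=3: acc = 54+12 = 66
n=4,k=4: acc = 66+16 = 82
n=4,k=5: acc = 82+20 = 102

102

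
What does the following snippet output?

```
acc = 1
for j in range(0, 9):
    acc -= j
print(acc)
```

-35

j=0: acc = 1-0 = 1
j=1: acc = 1-1 = 0
j=2: acc = 0-2 = -2
j=3: acc = (-2)-3 = -5
j=4: acc = (-5)-4 = -9
j=5: acc = (-9)-5 = -14
j=6: acc = (-14)-6 = -20
j=7: acc = (-20)-7 = -27
j=8: acc = (-27)-8 = -35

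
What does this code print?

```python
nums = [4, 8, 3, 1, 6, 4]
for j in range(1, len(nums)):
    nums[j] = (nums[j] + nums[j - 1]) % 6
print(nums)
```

j=1: nums[1] = (8+4)%6 = 0 → [4, 0, 3, 1, 6, 4]
j=2: nums[2] = (3+0)%6 = 3 → [4, 0, 3, 1, 6, 4]
j=3: nums[3] = (1+3)%6 = 4 → [4, 0, 3, 4, 6, 4]
j=4: nums[4] = (6+4)%6 = 4 → [4, 0, 3, 4, 4, 4]
j=5: nums[5] = (4+4)%6 = 2 → [4, 0, 3, 4, 4, 2]

[4, 0, 3, 4, 4, 2]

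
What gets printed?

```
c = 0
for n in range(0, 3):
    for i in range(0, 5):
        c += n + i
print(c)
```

n=0,i=0: c = 0+0 = 0
n=0,i=1: c = 0+1 = 1
n=0,i=2: c = 1+2 = 3
n=0,i=3: c = 3+3 = 6
n=0,i=4: c = 6+4 = 10
n=1,i=0: c = 10+1 = 11
n=1,i=1: c = 11+2 = 13
n=1,i=2: c = 13+3 = 16
n=1,i=3: c = 16+4 = 20
n=1,i=4: c = 20+5 = 25
n=2,i=0: c = 25+2 = 27
n=2,i=1: c = 27+3 = 30
n=2,i=2: c = 30+4 = 34
n=2,i=3: c = 34+5 = 39
n=2,i=4: c = 39+6 = 45

45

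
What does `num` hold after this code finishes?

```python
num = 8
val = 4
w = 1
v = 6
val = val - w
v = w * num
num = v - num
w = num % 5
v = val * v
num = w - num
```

0

val = 4-1 = 3
v = 1*8 = 8
num = 8-8 = 0
w = 0%5 = 0
v = 3*8 = 24
num = 0-0 = 0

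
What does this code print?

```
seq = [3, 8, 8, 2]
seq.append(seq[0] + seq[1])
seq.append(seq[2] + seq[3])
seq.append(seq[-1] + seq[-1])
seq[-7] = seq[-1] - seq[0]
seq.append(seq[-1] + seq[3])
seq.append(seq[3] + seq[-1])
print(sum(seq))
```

122

append seq[0]+seq[1] = 3+8 = 11 → [3, 8, 8, 2, 11]
append seq[2]+seq[3] = 8+2 = 10 → [3, 8, 8, 2, 11, 10]
append seq[-1]+seq[-1] = 10+10 = 20 → [3, 8, 8, 2, 11, 10, 20]
seq[-7] = seq[-1]-seq[0] = 20-3 = 17 → [17, 8, 8, 2, 11, 10, 20]
append seq[-1]+seq[3] = 20+2 = 22 → [17, 8, 8, 2, 11, 10, 20, 22]
append seq[3]+seq[-1] = 2+22 = 24 → [17, 8, 8, 2, 11, 10, 20, 22, 24]
sum = 122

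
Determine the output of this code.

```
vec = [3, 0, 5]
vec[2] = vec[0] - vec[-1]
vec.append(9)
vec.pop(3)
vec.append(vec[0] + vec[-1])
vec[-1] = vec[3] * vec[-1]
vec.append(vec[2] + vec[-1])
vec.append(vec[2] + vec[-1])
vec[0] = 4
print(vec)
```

[4, 0, -2, 1, -1, -3]

vec[2] = vec[0]-vec[-1] = 3-5 = -2 → [3, 0, -2]
append 9 → [3, 0, -2, 9]
pop(3) removes 9 → [3, 0, -2]
append vec[0]+vec[-1] = 3+(-2) = 1 → [3, 0, -2, 1]
vec[-1] = vec[3]*vec[-1] = 1*1 = 1 → [3, 0, -2, 1]
append vec[2]+vec[-1] = (-2)+1 = -1 → [3, 0, -2, 1, -1]
append vec[2]+vec[-1] = (-2)+(-1) = -3 → [3, 0, -2, 1, -1, -3]
vec[0] = 4 → [4, 0, -2, 1, -1, -3]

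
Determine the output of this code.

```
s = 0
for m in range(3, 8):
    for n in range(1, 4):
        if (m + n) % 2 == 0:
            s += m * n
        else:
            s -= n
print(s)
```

m=3,n=1: even sum, s = 0+3 = 3
m=3,n=2: odd sum, s = 3-2 = 1
m=3,n=3: even sum, s = 1+9 = 10
m=4,n=1: odd sum, s = 10-1 = 9
m=4,n=2: even sum, s = 9+8 = 17
m=4,n=3: odd sum, s = 17-3 = 14
m=5,n=1: even sum, s = 14+5 = 19
m=5,n=2: odd sum, s = 19-2 = 17
m=5,n=3: even sum, s = 17+15 = 32
m=6,n=1: odd sum, s = 32-1 = 31
m=6,n=2: even sum, s = 31+12 = 43
m=6,n=3: odd sum, s = 43-3 = 40
m=7,n=1: even sum, s = 40+7 = 47
m=7,n=2: odd sum, s = 47-2 = 45
m=7,n=3: even sum, s = 45+21 = 66

66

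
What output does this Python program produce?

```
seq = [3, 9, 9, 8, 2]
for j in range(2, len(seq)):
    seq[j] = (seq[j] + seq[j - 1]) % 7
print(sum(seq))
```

j=2: seq[2] = (9+9)%7 = 4 → [3, 9, 4, 8, 2]
j=3: seq[3] = (8+4)%7 = 5 → [3, 9, 4, 5, 2]
j=4: seq[4] = (2+5)%7 = 0 → [3, 9, 4, 5, 0]
sum = 21

21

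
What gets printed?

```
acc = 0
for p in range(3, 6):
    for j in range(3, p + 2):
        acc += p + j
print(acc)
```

p=3,j=3: acc = 0+6 = 6
p=3,j=4: acc = 6+7 = 13
p=4,j=3: acc = 13+7 = 20
p=4,j=4: acc = 20+8 = 28
p=4,j=5: acc = 28+9 = 37
p=5,j=3: acc = 37+8 = 45
p=5,j=4: acc = 45+9 = 54
p=5,j=5: acc = 54+10 = 64
p=5,j=6: acc = 64+11 = 75

75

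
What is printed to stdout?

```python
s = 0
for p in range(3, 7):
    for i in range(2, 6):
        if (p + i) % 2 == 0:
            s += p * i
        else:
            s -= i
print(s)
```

p=3,i=2: odd sum, s = 0-2 = -2
p=3,i=3: even sum, s = (-2)+9 = 7
p=3,i=4: odd sum, s = 7-4 = 3
p=3,i=5: even sum, s = 3+15 = 18
p=4,i=2: even sum, s = 18+8 = 26
p=4,i=3: odd sum, s = 26-3 = 23
p=4,i=4: even sum, s = 23+16 = 39
p=4,i=5: odd sum, s = 39-5 = 34
p=5,i=2: odd sum, s = 34-2 = 32
p=5,i=3: even sum, s = 32+15 = 47
p=5,i=4: odd sum, s = 47-4 = 43
p=5,i=5: even sum, s = 43+25 = 68
p=6,i=2: even sum, s = 68+12 = 80
p=6,i=3: odd sum, s = 80-3 = 77
p=6,i=4: even sum, s = 77+24 = 101
p=6,i=5: odd sum, s = 101-5 = 96

96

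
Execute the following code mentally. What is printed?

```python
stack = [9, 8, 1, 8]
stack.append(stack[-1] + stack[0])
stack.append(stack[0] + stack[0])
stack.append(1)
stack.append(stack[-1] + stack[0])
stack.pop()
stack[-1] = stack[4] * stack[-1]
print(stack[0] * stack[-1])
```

append stack[-1]+stack[0] = 8+9 = 17 → [9, 8, 1, 8, 17]
append stack[0]+stack[0] = 9+9 = 18 → [9, 8, 1, 8, 17, 18]
append 1 → [9, 8, 1, 8, 17, 18, 1]
append stack[-1]+stack[0] = 1+9 = 10 → [9, 8, 1, 8, 17, 18, 1, 10]
pop() removes 10 → [9, 8, 1, 8, 17, 18, 1]
stack[-1] = stack[4]*stack[-1] = 17*1 = 17 → [9, 8, 1, 8, 17, 18, 17]
stack[0]*stack[-1] = 9*17 = 153

153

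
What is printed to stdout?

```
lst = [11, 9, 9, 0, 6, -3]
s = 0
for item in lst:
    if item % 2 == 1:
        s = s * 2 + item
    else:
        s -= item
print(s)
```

item=11: odd, s = 0*2+11 = 11
item=9: odd, s = 11*2+9 = 31
item=9: odd, s = 31*2+9 = 71
item=0: not odd, s = 71-0 = 71
item=6: not odd, s = 71-6 = 65
item=-3: odd, s = 65*2+(-3) = 127

127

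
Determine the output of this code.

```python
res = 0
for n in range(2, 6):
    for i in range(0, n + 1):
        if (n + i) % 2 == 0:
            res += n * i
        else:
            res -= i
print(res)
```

72

n=2,i=0: even sum, res = 0+0 = 0
n=2,i=1: odd sum, res = 0-1 = -1
n=2,i=2: even sum, res = (-1)+4 = 3
n=3,i=0: odd sum, res = 3-0 = 3
n=3,i=1: even sum, res = 3+3 = 6
n=3,i=2: odd sum, res = 6-2 = 4
n=3,i=3: even sum, res = 4+9 = 13
n=4,i=0: even sum, res = 13+0 = 13
n=4,i=1: odd sum, res = 13-1 = 12
n=4,i=2: even sum, res = 12+8 = 20
n=4,i=3: odd sum, res = 20-3 = 17
n=4,i=4: even sum, res = 17+16 = 33
n=5,i=0: odd sum, res = 33-0 = 33
n=5,i=1: even sum, res = 33+5 = 38
n=5,i=2: odd sum, res = 38-2 = 36
n=5,i=3: even sum, res = 36+15 = 51
n=5,i=4: odd sum, res = 51-4 = 47
n=5,i=5: even sum, res = 47+25 = 72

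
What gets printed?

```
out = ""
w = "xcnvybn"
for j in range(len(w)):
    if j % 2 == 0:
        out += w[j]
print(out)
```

xnyn

j=0: add 'x' → 'x'
j=1: skip
j=2: add 'n' → 'xn'
j=3: skip
j=4: add 'y' → 'xny'
j=5: skip
j=6: add 'n' → 'xnyn'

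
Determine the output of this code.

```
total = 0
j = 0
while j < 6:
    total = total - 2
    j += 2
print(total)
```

j=0: total = 0-2 = -2
j=2: total = (-2)-2 = -4
j=4: total = (-4)-2 = -6

-6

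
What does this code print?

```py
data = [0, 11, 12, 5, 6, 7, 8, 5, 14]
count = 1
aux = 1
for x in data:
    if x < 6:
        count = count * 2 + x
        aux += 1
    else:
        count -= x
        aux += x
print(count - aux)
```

-187

x=0: <6, count = 1*2+0 = 2; aux=2
x=11: not <6, count = 2-11 = -9; aux=13
x=12: not <6, count = (-9)-12 = -21; aux=25
x=5: <6, count = (-21)*2+5 = -37; aux=26
x=6: not <6, count = (-37)-6 = -43; aux=32
x=7: not <6, count = (-43)-7 = -50; aux=39
x=8: not <6, count = (-50)-8 = -58; aux=47
x=5: <6, count = (-58)*2+5 = -111; aux=48
x=14: not <6, count = (-111)-14 = -125; aux=62
count-aux = (-125)-62 = -187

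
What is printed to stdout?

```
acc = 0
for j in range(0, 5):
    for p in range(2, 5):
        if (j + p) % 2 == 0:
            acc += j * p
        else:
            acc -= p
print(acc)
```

27

j=0,p=2: even sum, acc = 0+0 = 0
j=0,p=3: odd sum, acc = 0-3 = -3
j=0,p=4: even sum, acc = (-3)+0 = -3
j=1,p=2: odd sum, acc = (-3)-2 = -5
j=1,p=3: even sum, acc = (-5)+3 = -2
j=1,p=4: odd sum, acc = (-2)-4 = -6
j=2,p=2: even sum, acc = (-6)+4 = -2
j=2,p=3: odd sum, acc = (-2)-3 = -5
j=2,p=4: even sum, acc = (-5)+8 = 3
j=3,p=2: odd sum, acc = 3-2 = 1
j=3,p=3: even sum, acc = 1+9 = 10
j=3,p=4: odd sum, acc = 10-4 = 6
j=4,p=2: even sum, acc = 6+8 = 14
j=4,p=3: odd sum, acc = 14-3 = 11
j=4,p=4: even sum, acc = 11+16 = 27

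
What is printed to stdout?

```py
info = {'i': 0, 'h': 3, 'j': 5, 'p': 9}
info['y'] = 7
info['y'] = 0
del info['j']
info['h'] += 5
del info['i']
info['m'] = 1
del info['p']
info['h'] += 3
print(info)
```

info['y'] = 7 → {'i': 0, 'h': 3, 'j': 5, 'p': 9, 'y': 7}
info['y'] = 0 → {'i': 0, 'h': 3, 'j': 5, 'p': 9, 'y': 0}
del 'j' → {'i': 0, 'h': 3, 'p': 9, 'y': 0}
info['h'] = 3+5 = 8 → {'i': 0, 'h': 8, 'p': 9, 'y': 0}
del 'i' → {'h': 8, 'p': 9, 'y': 0}
info['m'] = 1 → {'h': 8, 'p': 9, 'y': 0, 'm': 1}
del 'p' → {'h': 8, 'y': 0, 'm': 1}
info['h'] = 8+3 = 11 → {'h': 11, 'y': 0, 'm': 1}

{'h': 11, 'y': 0, 'm': 1}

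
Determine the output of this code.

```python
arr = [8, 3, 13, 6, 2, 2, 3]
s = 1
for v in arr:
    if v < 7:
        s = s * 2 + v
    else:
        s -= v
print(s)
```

-321

v=8: not <7, s = 1-8 = -7
v=3: <7, s = (-7)*2+3 = -11
v=13: not <7, s = (-11)-13 = -24
v=6: <7, s = (-24)*2+6 = -42
v=2: <7, s = (-42)*2+2 = -82
v=2: <7, s = (-82)*2+2 = -162
v=3: <7, s = (-162)*2+3 = -321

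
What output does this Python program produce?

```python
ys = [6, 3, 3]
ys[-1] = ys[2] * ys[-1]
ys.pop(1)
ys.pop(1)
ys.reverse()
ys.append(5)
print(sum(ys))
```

ys[-1] = ys[2]*ys[-1] = 3*3 = 9 → [6, 3, 9]
pop(1) removes 3 → [6, 9]
pop(1) removes 9 → [6]
reverse → [6]
append 5 → [6, 5]
sum = 11

11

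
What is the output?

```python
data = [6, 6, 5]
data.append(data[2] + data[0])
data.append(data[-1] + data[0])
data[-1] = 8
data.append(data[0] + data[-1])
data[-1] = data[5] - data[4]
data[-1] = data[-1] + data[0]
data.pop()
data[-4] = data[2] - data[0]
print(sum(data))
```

append data[2]+data[0] = 5+6 = 11 → [6, 6, 5, 11]
append data[-1]+data[0] = 11+6 = 17 → [6, 6, 5, 11, 17]
data[-1] = 8 → [6, 6, 5, 11, 8]
append data[0]+data[-1] = 6+8 = 14 → [6, 6, 5, 11, 8, 14]
data[-1] = data[5]-data[4] = 14-8 = 6 → [6, 6, 5, 11, 8, 6]
data[-1] = data[-1]+data[0] = 6+6 = 12 → [6, 6, 5, 11, 8, 12]
pop() removes 12 → [6, 6, 5, 11, 8]
data[-4] = data[2]-data[0] = 5-6 = -1 → [6, -1, 5, 11, 8]
sum = 29

29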